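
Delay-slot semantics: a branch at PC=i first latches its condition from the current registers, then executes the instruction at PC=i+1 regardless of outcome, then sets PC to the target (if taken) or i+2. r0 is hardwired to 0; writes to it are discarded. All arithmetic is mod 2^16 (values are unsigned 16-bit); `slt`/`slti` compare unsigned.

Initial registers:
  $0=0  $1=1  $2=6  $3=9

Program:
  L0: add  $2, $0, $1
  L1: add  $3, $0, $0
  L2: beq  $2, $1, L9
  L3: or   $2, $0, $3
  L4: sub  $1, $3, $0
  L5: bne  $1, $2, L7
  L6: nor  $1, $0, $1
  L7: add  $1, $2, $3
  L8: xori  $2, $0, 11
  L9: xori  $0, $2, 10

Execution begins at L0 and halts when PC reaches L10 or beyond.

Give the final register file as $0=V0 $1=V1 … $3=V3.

PC=0  add  $2, $0, $1        | $0=0 $1=1 $2=1 $3=9
PC=1  add  $3, $0, $0        | $0=0 $1=1 $2=1 $3=0
PC=2  beq  $2, $1, L9        | $0=0 $1=1 $2=1 $3=0  [TAKEN]
PC=3  or   $2, $0, $3        | $0=0 $1=1 $2=0 $3=0
PC=9  xori  $0, $2, 10       | $0=0 $1=1 $2=0 $3=0

$0=0 $1=1 $2=0 $3=0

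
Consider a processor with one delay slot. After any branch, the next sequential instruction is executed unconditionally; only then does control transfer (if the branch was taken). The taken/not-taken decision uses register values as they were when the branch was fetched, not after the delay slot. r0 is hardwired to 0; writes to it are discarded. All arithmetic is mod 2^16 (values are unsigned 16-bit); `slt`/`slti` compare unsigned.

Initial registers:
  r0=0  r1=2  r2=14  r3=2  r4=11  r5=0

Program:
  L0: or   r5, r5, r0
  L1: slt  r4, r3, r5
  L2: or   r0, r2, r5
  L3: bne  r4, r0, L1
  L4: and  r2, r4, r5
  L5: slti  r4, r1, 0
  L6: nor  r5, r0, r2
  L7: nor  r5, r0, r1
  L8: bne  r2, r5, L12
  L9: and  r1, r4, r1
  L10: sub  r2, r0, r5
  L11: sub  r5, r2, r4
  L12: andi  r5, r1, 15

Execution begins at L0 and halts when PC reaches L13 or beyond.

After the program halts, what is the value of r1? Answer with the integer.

0

PC=0  or   r5, r5, r0        | r0=0 r1=2 r2=14 r3=2 r4=11 r5=0
PC=1  slt  r4, r3, r5        | r0=0 r1=2 r2=14 r3=2 r4=0 r5=0
PC=2  or   r0, r2, r5        | r0=0 r1=2 r2=14 r3=2 r4=0 r5=0
PC=3  bne  r4, r0, L1        | r0=0 r1=2 r2=14 r3=2 r4=0 r5=0  [not taken]
PC=4  and  r2, r4, r5        | r0=0 r1=2 r2=0 r3=2 r4=0 r5=0
PC=5  slti  r4, r1, 0        | r0=0 r1=2 r2=0 r3=2 r4=0 r5=0
PC=6  nor  r5, r0, r2        | r0=0 r1=2 r2=0 r3=2 r4=0 r5=65535
PC=7  nor  r5, r0, r1        | r0=0 r1=2 r2=0 r3=2 r4=0 r5=65533
PC=8  bne  r2, r5, L12       | r0=0 r1=2 r2=0 r3=2 r4=0 r5=65533  [TAKEN]
PC=9  and  r1, r4, r1        | r0=0 r1=0 r2=0 r3=2 r4=0 r5=65533
PC=12 andi  r5, r1, 15       | r0=0 r1=0 r2=0 r3=2 r4=0 r5=0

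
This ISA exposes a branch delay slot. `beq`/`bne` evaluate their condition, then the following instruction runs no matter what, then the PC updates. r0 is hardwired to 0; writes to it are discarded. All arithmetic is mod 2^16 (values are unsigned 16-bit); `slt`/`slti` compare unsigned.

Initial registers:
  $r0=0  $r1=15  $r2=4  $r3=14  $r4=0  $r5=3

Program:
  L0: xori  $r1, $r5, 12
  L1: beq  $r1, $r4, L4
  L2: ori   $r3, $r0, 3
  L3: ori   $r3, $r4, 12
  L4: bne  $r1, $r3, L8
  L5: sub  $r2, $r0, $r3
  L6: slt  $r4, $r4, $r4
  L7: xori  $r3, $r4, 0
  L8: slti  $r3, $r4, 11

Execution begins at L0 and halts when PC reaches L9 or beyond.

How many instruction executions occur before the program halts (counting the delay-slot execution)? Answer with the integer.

PC=0  xori  $r1, $r5, 12     | $r0=0 $r1=15 $r2=4 $r3=14 $r4=0 $r5=3
PC=1  beq  $r1, $r4, L4      | $r0=0 $r1=15 $r2=4 $r3=14 $r4=0 $r5=3  [not taken]
PC=2  ori   $r3, $r0, 3      | $r0=0 $r1=15 $r2=4 $r3=3 $r4=0 $r5=3
PC=3  ori   $r3, $r4, 12     | $r0=0 $r1=15 $r2=4 $r3=12 $r4=0 $r5=3
PC=4  bne  $r1, $r3, L8      | $r0=0 $r1=15 $r2=4 $r3=12 $r4=0 $r5=3  [TAKEN]
PC=5  sub  $r2, $r0, $r3     | $r0=0 $r1=15 $r2=65524 $r3=12 $r4=0 $r5=3
PC=8  slti  $r3, $r4, 11     | $r0=0 $r1=15 $r2=65524 $r3=1 $r4=0 $r5=3

7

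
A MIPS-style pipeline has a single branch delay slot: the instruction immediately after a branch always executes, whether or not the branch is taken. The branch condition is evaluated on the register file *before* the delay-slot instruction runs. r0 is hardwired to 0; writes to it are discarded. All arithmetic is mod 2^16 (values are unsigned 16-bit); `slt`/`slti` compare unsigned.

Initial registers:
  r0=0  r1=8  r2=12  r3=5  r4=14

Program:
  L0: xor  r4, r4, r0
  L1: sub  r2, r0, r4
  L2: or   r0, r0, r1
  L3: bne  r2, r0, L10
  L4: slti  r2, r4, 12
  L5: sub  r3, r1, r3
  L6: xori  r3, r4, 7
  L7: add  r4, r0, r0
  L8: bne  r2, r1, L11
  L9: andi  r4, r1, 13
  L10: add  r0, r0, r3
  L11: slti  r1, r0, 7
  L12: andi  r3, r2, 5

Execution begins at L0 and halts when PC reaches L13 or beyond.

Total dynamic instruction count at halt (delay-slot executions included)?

8

PC=0  xor  r4, r4, r0        | r0=0 r1=8 r2=12 r3=5 r4=14
PC=1  sub  r2, r0, r4        | r0=0 r1=8 r2=65522 r3=5 r4=14
PC=2  or   r0, r0, r1        | r0=0 r1=8 r2=65522 r3=5 r4=14
PC=3  bne  r2, r0, L10       | r0=0 r1=8 r2=65522 r3=5 r4=14  [TAKEN]
PC=4  slti  r2, r4, 12       | r0=0 r1=8 r2=0 r3=5 r4=14
PC=10 add  r0, r0, r3        | r0=0 r1=8 r2=0 r3=5 r4=14
PC=11 slti  r1, r0, 7        | r0=0 r1=1 r2=0 r3=5 r4=14
PC=12 andi  r3, r2, 5        | r0=0 r1=1 r2=0 r3=0 r4=14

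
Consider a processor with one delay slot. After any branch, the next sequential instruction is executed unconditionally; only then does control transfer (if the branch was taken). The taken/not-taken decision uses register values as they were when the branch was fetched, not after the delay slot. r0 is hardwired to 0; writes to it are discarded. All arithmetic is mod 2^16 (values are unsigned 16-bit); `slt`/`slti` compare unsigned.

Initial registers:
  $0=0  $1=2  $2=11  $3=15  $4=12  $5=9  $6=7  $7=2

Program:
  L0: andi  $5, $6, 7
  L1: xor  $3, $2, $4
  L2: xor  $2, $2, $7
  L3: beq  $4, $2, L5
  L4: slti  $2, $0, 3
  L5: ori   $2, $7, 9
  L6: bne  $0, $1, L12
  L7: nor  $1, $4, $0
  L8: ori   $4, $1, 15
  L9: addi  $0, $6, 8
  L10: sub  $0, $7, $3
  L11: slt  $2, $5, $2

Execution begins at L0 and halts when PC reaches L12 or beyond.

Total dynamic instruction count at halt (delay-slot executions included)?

  step pc=0: andi  $5, $6, 7  regs=(0,2,11,15,12,7,7,2)
  step pc=1: xor  $3, $2, $4  regs=(0,2,11,7,12,7,7,2)
  step pc=2: xor  $2, $2, $7  regs=(0,2,9,7,12,7,7,2)
  step pc=3: beq  $4, $2, L5  cond=F  regs=(0,2,9,7,12,7,7,2)
  step pc=4: slti  $2, $0, 3  regs=(0,2,1,7,12,7,7,2)
  step pc=5: ori   $2, $7, 9  regs=(0,2,11,7,12,7,7,2)
  step pc=6: bne  $0, $1, L12  cond=T  regs=(0,2,11,7,12,7,7,2)
  step pc=7: nor  $1, $4, $0  regs=(0,65523,11,7,12,7,7,2)

8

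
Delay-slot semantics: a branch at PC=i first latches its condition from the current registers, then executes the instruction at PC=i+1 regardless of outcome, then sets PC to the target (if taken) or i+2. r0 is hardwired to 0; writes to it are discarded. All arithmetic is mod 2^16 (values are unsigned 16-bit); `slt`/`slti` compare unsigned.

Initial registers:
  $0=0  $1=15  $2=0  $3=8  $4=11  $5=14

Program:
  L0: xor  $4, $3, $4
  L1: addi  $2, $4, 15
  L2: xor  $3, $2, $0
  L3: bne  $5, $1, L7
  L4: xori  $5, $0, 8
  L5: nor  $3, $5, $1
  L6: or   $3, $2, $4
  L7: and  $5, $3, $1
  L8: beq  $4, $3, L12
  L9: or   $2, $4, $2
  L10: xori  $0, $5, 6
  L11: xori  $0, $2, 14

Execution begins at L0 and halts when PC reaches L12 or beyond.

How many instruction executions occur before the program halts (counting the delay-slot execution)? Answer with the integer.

#0 xor  $4, $3, $4 ; 0/15/0/8/3/14
#1 addi  $2, $4, 15 ; 0/15/18/8/3/14
#2 xor  $3, $2, $0 ; 0/15/18/18/3/14
#3 bne  $5, $1, L7 ; 0/15/18/18/3/14 ; →target
#4 xori  $5, $0, 8 ; 0/15/18/18/3/8
#7 and  $5, $3, $1 ; 0/15/18/18/3/2
#8 beq  $4, $3, L12 ; 0/15/18/18/3/2 ; →fallthru
#9 or   $2, $4, $2 ; 0/15/19/18/3/2
#10 xori  $0, $5, 6 ; 0/15/19/18/3/2
#11 xori  $0, $2, 14 ; 0/15/19/18/3/2

10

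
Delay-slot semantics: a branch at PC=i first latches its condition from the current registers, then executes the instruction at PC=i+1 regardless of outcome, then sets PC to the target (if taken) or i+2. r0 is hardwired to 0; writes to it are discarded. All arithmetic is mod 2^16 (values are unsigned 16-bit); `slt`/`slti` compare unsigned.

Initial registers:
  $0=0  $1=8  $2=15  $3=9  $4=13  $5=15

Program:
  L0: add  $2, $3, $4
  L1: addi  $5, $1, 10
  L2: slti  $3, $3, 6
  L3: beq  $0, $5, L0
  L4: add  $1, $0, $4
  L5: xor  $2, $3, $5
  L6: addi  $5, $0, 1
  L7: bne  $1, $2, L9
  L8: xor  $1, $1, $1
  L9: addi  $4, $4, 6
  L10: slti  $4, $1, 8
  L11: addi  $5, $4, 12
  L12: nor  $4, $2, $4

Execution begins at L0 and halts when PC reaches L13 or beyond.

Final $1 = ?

[0] add  $2, $3, $4  →  {$0:0, $1:8, $2:22, $3:9, $4:13, $5:15}
[1] addi  $5, $1, 10  →  {$0:0, $1:8, $2:22, $3:9, $4:13, $5:18}
[2] slti  $3, $3, 6  →  {$0:0, $1:8, $2:22, $3:0, $4:13, $5:18}
[3] beq  $0, $5, L0  →  {$0:0, $1:8, $2:22, $3:0, $4:13, $5:18}  ⟨branch fallthrough⟩
[4] add  $1, $0, $4  →  {$0:0, $1:13, $2:22, $3:0, $4:13, $5:18}
[5] xor  $2, $3, $5  →  {$0:0, $1:13, $2:18, $3:0, $4:13, $5:18}
[6] addi  $5, $0, 1  →  {$0:0, $1:13, $2:18, $3:0, $4:13, $5:1}
[7] bne  $1, $2, L9  →  {$0:0, $1:13, $2:18, $3:0, $4:13, $5:1}  ⟨branch taken⟩
[8] xor  $1, $1, $1  →  {$0:0, $1:0, $2:18, $3:0, $4:13, $5:1}
[9] addi  $4, $4, 6  →  {$0:0, $1:0, $2:18, $3:0, $4:19, $5:1}
[10] slti  $4, $1, 8  →  {$0:0, $1:0, $2:18, $3:0, $4:1, $5:1}
[11] addi  $5, $4, 12  →  {$0:0, $1:0, $2:18, $3:0, $4:1, $5:13}
[12] nor  $4, $2, $4  →  {$0:0, $1:0, $2:18, $3:0, $4:65516, $5:13}

0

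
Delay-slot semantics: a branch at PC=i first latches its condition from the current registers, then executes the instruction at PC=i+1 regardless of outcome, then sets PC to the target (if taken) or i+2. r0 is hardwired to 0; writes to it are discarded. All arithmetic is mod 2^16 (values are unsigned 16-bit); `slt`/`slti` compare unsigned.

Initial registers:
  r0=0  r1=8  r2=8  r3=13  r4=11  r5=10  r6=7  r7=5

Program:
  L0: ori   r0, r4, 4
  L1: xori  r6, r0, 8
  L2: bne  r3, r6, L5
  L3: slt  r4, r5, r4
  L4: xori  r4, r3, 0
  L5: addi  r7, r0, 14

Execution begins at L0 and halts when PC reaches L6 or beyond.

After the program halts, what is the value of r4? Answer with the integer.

PC=0  ori   r0, r4, 4        | r0=0 r1=8 r2=8 r3=13 r4=11 r5=10 r6=7 r7=5
PC=1  xori  r6, r0, 8        | r0=0 r1=8 r2=8 r3=13 r4=11 r5=10 r6=8 r7=5
PC=2  bne  r3, r6, L5        | r0=0 r1=8 r2=8 r3=13 r4=11 r5=10 r6=8 r7=5  [TAKEN]
PC=3  slt  r4, r5, r4        | r0=0 r1=8 r2=8 r3=13 r4=1 r5=10 r6=8 r7=5
PC=5  addi  r7, r0, 14       | r0=0 r1=8 r2=8 r3=13 r4=1 r5=10 r6=8 r7=14

1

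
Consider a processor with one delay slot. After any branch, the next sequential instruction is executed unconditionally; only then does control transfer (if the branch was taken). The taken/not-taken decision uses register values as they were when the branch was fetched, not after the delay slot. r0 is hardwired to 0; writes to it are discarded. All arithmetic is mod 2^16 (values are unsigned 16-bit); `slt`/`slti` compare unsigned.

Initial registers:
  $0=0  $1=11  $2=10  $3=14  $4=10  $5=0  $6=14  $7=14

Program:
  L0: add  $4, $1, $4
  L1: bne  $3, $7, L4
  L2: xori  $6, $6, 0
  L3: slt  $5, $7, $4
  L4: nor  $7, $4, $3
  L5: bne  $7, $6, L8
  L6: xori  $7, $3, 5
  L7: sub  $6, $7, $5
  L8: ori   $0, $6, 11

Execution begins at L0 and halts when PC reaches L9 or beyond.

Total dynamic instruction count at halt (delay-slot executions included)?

#0 add  $4, $1, $4 ; 0/11/10/14/21/0/14/14
#1 bne  $3, $7, L4 ; 0/11/10/14/21/0/14/14 ; →fallthru
#2 xori  $6, $6, 0 ; 0/11/10/14/21/0/14/14
#3 slt  $5, $7, $4 ; 0/11/10/14/21/1/14/14
#4 nor  $7, $4, $3 ; 0/11/10/14/21/1/14/65504
#5 bne  $7, $6, L8 ; 0/11/10/14/21/1/14/65504 ; →target
#6 xori  $7, $3, 5 ; 0/11/10/14/21/1/14/11
#8 ori   $0, $6, 11 ; 0/11/10/14/21/1/14/11

8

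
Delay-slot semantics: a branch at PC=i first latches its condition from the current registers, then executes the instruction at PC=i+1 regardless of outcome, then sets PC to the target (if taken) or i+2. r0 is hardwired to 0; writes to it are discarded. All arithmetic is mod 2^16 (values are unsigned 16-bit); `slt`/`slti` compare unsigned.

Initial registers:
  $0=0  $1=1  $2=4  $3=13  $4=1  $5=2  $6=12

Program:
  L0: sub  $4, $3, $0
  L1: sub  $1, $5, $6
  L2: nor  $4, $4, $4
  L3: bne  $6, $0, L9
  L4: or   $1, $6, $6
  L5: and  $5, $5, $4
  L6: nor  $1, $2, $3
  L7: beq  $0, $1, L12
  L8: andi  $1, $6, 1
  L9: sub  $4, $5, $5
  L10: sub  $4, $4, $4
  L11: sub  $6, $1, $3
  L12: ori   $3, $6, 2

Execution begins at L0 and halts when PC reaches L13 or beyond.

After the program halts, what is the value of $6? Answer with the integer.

PC=0  sub  $4, $3, $0        | $0=0 $1=1 $2=4 $3=13 $4=13 $5=2 $6=12
PC=1  sub  $1, $5, $6        | $0=0 $1=65526 $2=4 $3=13 $4=13 $5=2 $6=12
PC=2  nor  $4, $4, $4        | $0=0 $1=65526 $2=4 $3=13 $4=65522 $5=2 $6=12
PC=3  bne  $6, $0, L9        | $0=0 $1=65526 $2=4 $3=13 $4=65522 $5=2 $6=12  [TAKEN]
PC=4  or   $1, $6, $6        | $0=0 $1=12 $2=4 $3=13 $4=65522 $5=2 $6=12
PC=9  sub  $4, $5, $5        | $0=0 $1=12 $2=4 $3=13 $4=0 $5=2 $6=12
PC=10 sub  $4, $4, $4        | $0=0 $1=12 $2=4 $3=13 $4=0 $5=2 $6=12
PC=11 sub  $6, $1, $3        | $0=0 $1=12 $2=4 $3=13 $4=0 $5=2 $6=65535
PC=12 ori   $3, $6, 2        | $0=0 $1=12 $2=4 $3=65535 $4=0 $5=2 $6=65535

65535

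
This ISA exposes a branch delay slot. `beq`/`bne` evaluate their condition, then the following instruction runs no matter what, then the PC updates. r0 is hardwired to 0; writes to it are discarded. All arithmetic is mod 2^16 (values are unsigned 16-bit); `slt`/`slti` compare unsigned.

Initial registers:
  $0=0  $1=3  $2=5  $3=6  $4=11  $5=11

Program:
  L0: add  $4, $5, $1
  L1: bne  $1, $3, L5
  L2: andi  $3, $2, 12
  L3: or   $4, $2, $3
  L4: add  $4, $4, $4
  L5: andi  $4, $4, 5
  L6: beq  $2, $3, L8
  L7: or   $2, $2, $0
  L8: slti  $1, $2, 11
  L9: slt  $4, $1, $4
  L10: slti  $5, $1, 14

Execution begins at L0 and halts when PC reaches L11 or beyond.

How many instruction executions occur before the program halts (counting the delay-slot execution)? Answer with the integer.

[0] add  $4, $5, $1  →  {$0:0, $1:3, $2:5, $3:6, $4:14, $5:11}
[1] bne  $1, $3, L5  →  {$0:0, $1:3, $2:5, $3:6, $4:14, $5:11}  ⟨branch taken⟩
[2] andi  $3, $2, 12  →  {$0:0, $1:3, $2:5, $3:4, $4:14, $5:11}
[5] andi  $4, $4, 5  →  {$0:0, $1:3, $2:5, $3:4, $4:4, $5:11}
[6] beq  $2, $3, L8  →  {$0:0, $1:3, $2:5, $3:4, $4:4, $5:11}  ⟨branch fallthrough⟩
[7] or   $2, $2, $0  →  {$0:0, $1:3, $2:5, $3:4, $4:4, $5:11}
[8] slti  $1, $2, 11  →  {$0:0, $1:1, $2:5, $3:4, $4:4, $5:11}
[9] slt  $4, $1, $4  →  {$0:0, $1:1, $2:5, $3:4, $4:1, $5:11}
[10] slti  $5, $1, 14  →  {$0:0, $1:1, $2:5, $3:4, $4:1, $5:1}

9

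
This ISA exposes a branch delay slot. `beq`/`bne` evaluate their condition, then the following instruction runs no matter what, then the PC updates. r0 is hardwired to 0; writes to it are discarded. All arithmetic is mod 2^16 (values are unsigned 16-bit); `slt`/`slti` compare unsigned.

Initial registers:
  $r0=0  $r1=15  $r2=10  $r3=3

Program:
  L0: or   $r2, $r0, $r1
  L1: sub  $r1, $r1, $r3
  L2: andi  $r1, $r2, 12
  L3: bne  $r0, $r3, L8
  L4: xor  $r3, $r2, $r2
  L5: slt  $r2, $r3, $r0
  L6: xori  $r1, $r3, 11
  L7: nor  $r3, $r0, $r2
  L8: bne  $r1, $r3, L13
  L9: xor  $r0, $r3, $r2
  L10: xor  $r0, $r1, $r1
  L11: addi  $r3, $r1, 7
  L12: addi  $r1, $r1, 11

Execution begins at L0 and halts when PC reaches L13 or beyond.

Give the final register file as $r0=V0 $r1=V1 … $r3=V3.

  step pc=0: or   $r2, $r0, $r1  regs=(0,15,15,3)
  step pc=1: sub  $r1, $r1, $r3  regs=(0,12,15,3)
  step pc=2: andi  $r1, $r2, 12  regs=(0,12,15,3)
  step pc=3: bne  $r0, $r3, L8  cond=T  regs=(0,12,15,3)
  step pc=4: xor  $r3, $r2, $r2  regs=(0,12,15,0)
  step pc=8: bne  $r1, $r3, L13  cond=T  regs=(0,12,15,0)
  step pc=9: xor  $r0, $r3, $r2  regs=(0,12,15,0)

$r0=0 $r1=12 $r2=15 $r3=0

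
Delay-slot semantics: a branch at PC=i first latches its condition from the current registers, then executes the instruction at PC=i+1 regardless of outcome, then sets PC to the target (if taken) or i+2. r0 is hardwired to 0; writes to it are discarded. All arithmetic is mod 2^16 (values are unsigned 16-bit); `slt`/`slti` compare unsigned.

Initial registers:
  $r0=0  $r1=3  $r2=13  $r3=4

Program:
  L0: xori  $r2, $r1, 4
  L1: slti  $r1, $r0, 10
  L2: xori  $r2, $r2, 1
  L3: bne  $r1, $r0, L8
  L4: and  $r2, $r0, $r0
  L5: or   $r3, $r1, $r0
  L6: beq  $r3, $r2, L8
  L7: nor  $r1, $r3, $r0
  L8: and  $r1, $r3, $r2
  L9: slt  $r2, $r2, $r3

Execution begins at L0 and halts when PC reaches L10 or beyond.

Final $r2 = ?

PC=0  xori  $r2, $r1, 4      | $r0=0 $r1=3 $r2=7 $r3=4
PC=1  slti  $r1, $r0, 10     | $r0=0 $r1=1 $r2=7 $r3=4
PC=2  xori  $r2, $r2, 1      | $r0=0 $r1=1 $r2=6 $r3=4
PC=3  bne  $r1, $r0, L8      | $r0=0 $r1=1 $r2=6 $r3=4  [TAKEN]
PC=4  and  $r2, $r0, $r0     | $r0=0 $r1=1 $r2=0 $r3=4
PC=8  and  $r1, $r3, $r2     | $r0=0 $r1=0 $r2=0 $r3=4
PC=9  slt  $r2, $r2, $r3     | $r0=0 $r1=0 $r2=1 $r3=4

1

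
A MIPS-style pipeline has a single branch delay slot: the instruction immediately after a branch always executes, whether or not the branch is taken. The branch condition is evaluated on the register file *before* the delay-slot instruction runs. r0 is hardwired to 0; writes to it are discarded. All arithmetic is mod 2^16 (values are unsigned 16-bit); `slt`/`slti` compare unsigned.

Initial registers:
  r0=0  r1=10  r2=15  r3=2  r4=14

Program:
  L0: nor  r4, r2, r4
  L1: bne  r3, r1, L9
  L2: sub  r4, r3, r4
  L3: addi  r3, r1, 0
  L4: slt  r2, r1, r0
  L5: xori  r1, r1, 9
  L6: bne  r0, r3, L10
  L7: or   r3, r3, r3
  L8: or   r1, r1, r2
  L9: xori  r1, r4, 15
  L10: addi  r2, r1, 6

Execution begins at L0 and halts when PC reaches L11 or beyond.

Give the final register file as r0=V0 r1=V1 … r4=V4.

  step pc=0: nor  r4, r2, r4  regs=(0,10,15,2,65520)
  step pc=1: bne  r3, r1, L9  cond=T  regs=(0,10,15,2,65520)
  step pc=2: sub  r4, r3, r4  regs=(0,10,15,2,18)
  step pc=9: xori  r1, r4, 15  regs=(0,29,15,2,18)
  step pc=10: addi  r2, r1, 6  regs=(0,29,35,2,18)

r0=0 r1=29 r2=35 r3=2 r4=18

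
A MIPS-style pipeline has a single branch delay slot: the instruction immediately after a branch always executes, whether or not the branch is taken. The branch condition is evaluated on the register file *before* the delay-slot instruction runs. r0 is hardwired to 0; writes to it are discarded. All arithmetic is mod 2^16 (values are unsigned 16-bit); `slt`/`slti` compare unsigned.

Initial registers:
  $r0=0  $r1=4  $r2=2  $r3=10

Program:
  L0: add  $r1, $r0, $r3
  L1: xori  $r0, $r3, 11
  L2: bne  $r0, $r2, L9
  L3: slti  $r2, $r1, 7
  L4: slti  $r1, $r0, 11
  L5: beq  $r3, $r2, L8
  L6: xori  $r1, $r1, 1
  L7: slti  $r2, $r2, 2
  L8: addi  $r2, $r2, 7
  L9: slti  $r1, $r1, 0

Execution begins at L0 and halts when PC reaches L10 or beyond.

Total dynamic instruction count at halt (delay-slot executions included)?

  step pc=0: add  $r1, $r0, $r3  regs=(0,10,2,10)
  step pc=1: xori  $r0, $r3, 11  regs=(0,10,2,10)
  step pc=2: bne  $r0, $r2, L9  cond=T  regs=(0,10,2,10)
  step pc=3: slti  $r2, $r1, 7  regs=(0,10,0,10)
  step pc=9: slti  $r1, $r1, 0  regs=(0,0,0,10)

5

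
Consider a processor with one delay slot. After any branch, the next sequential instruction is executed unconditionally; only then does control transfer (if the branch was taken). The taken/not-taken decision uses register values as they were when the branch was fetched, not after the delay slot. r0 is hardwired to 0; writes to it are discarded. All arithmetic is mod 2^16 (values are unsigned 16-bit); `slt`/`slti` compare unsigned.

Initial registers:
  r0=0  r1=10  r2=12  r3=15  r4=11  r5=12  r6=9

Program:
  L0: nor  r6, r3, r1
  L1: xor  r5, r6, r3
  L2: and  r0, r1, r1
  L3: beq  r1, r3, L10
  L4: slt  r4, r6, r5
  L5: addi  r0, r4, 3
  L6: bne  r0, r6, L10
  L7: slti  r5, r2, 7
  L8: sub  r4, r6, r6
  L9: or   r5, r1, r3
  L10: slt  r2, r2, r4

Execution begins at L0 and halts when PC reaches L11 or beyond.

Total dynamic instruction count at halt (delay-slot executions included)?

[0] nor  r6, r3, r1  →  {r0:0, r1:10, r2:12, r3:15, r4:11, r5:12, r6:65520}
[1] xor  r5, r6, r3  →  {r0:0, r1:10, r2:12, r3:15, r4:11, r5:65535, r6:65520}
[2] and  r0, r1, r1  →  {r0:0, r1:10, r2:12, r3:15, r4:11, r5:65535, r6:65520}
[3] beq  r1, r3, L10  →  {r0:0, r1:10, r2:12, r3:15, r4:11, r5:65535, r6:65520}  ⟨branch fallthrough⟩
[4] slt  r4, r6, r5  →  {r0:0, r1:10, r2:12, r3:15, r4:1, r5:65535, r6:65520}
[5] addi  r0, r4, 3  →  {r0:0, r1:10, r2:12, r3:15, r4:1, r5:65535, r6:65520}
[6] bne  r0, r6, L10  →  {r0:0, r1:10, r2:12, r3:15, r4:1, r5:65535, r6:65520}  ⟨branch taken⟩
[7] slti  r5, r2, 7  →  {r0:0, r1:10, r2:12, r3:15, r4:1, r5:0, r6:65520}
[10] slt  r2, r2, r4  →  {r0:0, r1:10, r2:0, r3:15, r4:1, r5:0, r6:65520}

9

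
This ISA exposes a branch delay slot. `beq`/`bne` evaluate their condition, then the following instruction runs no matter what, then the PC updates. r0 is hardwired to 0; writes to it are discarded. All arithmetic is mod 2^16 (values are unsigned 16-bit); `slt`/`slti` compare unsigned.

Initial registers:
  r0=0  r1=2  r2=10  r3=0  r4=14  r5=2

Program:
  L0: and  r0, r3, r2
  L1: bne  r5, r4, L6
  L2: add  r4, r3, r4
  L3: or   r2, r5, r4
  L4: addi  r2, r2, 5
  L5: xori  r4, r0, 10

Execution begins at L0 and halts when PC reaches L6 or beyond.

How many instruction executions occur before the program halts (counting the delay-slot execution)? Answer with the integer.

3

[0] and  r0, r3, r2  →  {r0:0, r1:2, r2:10, r3:0, r4:14, r5:2}
[1] bne  r5, r4, L6  →  {r0:0, r1:2, r2:10, r3:0, r4:14, r5:2}  ⟨branch taken⟩
[2] add  r4, r3, r4  →  {r0:0, r1:2, r2:10, r3:0, r4:14, r5:2}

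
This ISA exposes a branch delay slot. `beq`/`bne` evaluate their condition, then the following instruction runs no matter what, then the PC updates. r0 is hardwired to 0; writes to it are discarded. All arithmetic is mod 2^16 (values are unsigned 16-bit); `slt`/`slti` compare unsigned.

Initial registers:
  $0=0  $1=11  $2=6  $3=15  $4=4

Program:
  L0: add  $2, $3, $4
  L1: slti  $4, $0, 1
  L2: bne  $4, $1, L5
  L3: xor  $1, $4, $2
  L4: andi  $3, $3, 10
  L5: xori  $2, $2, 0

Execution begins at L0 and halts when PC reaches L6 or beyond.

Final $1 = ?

18

  step pc=0: add  $2, $3, $4  regs=(0,11,19,15,4)
  step pc=1: slti  $4, $0, 1  regs=(0,11,19,15,1)
  step pc=2: bne  $4, $1, L5  cond=T  regs=(0,11,19,15,1)
  step pc=3: xor  $1, $4, $2  regs=(0,18,19,15,1)
  step pc=5: xori  $2, $2, 0  regs=(0,18,19,15,1)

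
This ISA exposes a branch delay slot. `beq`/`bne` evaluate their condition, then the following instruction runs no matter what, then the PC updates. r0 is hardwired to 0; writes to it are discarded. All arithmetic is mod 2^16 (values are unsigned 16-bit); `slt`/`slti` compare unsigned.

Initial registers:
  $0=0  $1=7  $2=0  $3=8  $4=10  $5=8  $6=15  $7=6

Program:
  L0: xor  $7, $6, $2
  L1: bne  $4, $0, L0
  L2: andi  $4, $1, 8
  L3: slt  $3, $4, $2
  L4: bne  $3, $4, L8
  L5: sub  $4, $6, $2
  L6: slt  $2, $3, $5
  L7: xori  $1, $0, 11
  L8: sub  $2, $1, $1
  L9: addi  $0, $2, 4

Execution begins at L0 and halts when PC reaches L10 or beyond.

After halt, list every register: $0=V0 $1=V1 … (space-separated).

$0=0 $1=11 $2=0 $3=0 $4=15 $5=8 $6=15 $7=15

  step pc=0: xor  $7, $6, $2  regs=(0,7,0,8,10,8,15,15)
  step pc=1: bne  $4, $0, L0  cond=T  regs=(0,7,0,8,10,8,15,15)
  step pc=2: andi  $4, $1, 8  regs=(0,7,0,8,0,8,15,15)
  step pc=0: xor  $7, $6, $2  regs=(0,7,0,8,0,8,15,15)
  step pc=1: bne  $4, $0, L0  cond=F  regs=(0,7,0,8,0,8,15,15)
  step pc=2: andi  $4, $1, 8  regs=(0,7,0,8,0,8,15,15)
  step pc=3: slt  $3, $4, $2  regs=(0,7,0,0,0,8,15,15)
  step pc=4: bne  $3, $4, L8  cond=F  regs=(0,7,0,0,0,8,15,15)
  step pc=5: sub  $4, $6, $2  regs=(0,7,0,0,15,8,15,15)
  step pc=6: slt  $2, $3, $5  regs=(0,7,1,0,15,8,15,15)
  step pc=7: xori  $1, $0, 11  regs=(0,11,1,0,15,8,15,15)
  step pc=8: sub  $2, $1, $1  regs=(0,11,0,0,15,8,15,15)
  step pc=9: addi  $0, $2, 4  regs=(0,11,0,0,15,8,15,15)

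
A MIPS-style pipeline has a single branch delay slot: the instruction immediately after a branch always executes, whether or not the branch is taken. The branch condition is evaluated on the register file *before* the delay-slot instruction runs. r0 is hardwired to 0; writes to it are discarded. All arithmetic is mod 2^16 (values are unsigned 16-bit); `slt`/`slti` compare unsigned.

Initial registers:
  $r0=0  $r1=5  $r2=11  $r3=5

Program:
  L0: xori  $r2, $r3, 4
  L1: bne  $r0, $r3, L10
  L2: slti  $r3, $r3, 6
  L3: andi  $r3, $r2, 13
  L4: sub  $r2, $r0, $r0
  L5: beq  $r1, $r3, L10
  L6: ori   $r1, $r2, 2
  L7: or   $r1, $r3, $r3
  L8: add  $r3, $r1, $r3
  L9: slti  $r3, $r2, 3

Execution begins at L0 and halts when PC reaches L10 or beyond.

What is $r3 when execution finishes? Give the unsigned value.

1

PC=0  xori  $r2, $r3, 4      | $r0=0 $r1=5 $r2=1 $r3=5
PC=1  bne  $r0, $r3, L10     | $r0=0 $r1=5 $r2=1 $r3=5  [TAKEN]
PC=2  slti  $r3, $r3, 6      | $r0=0 $r1=5 $r2=1 $r3=1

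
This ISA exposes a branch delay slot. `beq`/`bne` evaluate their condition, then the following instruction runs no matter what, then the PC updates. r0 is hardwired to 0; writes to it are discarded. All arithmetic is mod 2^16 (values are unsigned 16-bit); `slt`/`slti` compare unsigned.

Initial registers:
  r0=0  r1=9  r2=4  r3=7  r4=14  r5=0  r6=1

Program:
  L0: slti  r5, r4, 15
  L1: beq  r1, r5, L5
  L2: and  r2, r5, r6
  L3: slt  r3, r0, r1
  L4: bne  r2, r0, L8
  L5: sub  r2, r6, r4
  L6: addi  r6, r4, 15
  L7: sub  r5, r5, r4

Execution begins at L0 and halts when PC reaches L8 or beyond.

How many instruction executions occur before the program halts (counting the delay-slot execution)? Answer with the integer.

6

[0] slti  r5, r4, 15  →  {r0:0, r1:9, r2:4, r3:7, r4:14, r5:1, r6:1}
[1] beq  r1, r5, L5  →  {r0:0, r1:9, r2:4, r3:7, r4:14, r5:1, r6:1}  ⟨branch fallthrough⟩
[2] and  r2, r5, r6  →  {r0:0, r1:9, r2:1, r3:7, r4:14, r5:1, r6:1}
[3] slt  r3, r0, r1  →  {r0:0, r1:9, r2:1, r3:1, r4:14, r5:1, r6:1}
[4] bne  r2, r0, L8  →  {r0:0, r1:9, r2:1, r3:1, r4:14, r5:1, r6:1}  ⟨branch taken⟩
[5] sub  r2, r6, r4  →  {r0:0, r1:9, r2:65523, r3:1, r4:14, r5:1, r6:1}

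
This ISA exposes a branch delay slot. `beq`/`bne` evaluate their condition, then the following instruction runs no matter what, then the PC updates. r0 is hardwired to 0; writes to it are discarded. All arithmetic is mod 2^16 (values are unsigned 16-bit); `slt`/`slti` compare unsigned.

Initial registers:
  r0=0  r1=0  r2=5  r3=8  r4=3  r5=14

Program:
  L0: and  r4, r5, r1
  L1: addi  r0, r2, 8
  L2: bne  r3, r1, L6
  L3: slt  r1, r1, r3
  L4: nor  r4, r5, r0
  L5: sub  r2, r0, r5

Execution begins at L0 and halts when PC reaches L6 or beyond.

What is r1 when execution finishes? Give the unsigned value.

#0 and  r4, r5, r1 ; 0/0/5/8/0/14
#1 addi  r0, r2, 8 ; 0/0/5/8/0/14
#2 bne  r3, r1, L6 ; 0/0/5/8/0/14 ; →target
#3 slt  r1, r1, r3 ; 0/1/5/8/0/14

1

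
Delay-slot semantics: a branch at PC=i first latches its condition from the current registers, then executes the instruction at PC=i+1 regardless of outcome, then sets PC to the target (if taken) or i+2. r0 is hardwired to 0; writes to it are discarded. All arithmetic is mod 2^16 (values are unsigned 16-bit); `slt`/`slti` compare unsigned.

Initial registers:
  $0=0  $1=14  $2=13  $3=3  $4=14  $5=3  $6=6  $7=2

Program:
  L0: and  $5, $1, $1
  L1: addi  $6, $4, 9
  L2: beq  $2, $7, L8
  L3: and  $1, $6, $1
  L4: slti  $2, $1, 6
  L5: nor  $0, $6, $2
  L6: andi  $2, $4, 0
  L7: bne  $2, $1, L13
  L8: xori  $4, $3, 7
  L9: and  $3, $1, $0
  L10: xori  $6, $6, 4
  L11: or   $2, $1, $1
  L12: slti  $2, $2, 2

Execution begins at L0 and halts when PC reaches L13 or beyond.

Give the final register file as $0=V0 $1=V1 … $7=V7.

$0=0 $1=6 $2=0 $3=3 $4=4 $5=14 $6=23 $7=2

PC=0  and  $5, $1, $1        | $0=0 $1=14 $2=13 $3=3 $4=14 $5=14 $6=6 $7=2
PC=1  addi  $6, $4, 9        | $0=0 $1=14 $2=13 $3=3 $4=14 $5=14 $6=23 $7=2
PC=2  beq  $2, $7, L8        | $0=0 $1=14 $2=13 $3=3 $4=14 $5=14 $6=23 $7=2  [not taken]
PC=3  and  $1, $6, $1        | $0=0 $1=6 $2=13 $3=3 $4=14 $5=14 $6=23 $7=2
PC=4  slti  $2, $1, 6        | $0=0 $1=6 $2=0 $3=3 $4=14 $5=14 $6=23 $7=2
PC=5  nor  $0, $6, $2        | $0=0 $1=6 $2=0 $3=3 $4=14 $5=14 $6=23 $7=2
PC=6  andi  $2, $4, 0        | $0=0 $1=6 $2=0 $3=3 $4=14 $5=14 $6=23 $7=2
PC=7  bne  $2, $1, L13       | $0=0 $1=6 $2=0 $3=3 $4=14 $5=14 $6=23 $7=2  [TAKEN]
PC=8  xori  $4, $3, 7        | $0=0 $1=6 $2=0 $3=3 $4=4 $5=14 $6=23 $7=2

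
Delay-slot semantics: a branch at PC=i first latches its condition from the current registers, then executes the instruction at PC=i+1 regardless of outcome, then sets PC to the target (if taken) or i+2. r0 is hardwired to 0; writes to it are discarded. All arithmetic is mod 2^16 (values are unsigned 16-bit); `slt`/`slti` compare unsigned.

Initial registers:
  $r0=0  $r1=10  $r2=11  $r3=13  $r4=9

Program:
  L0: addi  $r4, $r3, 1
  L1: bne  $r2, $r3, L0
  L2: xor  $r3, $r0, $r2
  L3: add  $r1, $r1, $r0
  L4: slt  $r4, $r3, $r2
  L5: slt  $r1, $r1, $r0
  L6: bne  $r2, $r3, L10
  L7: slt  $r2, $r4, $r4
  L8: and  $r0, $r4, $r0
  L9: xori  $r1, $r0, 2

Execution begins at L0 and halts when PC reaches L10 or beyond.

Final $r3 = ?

11

  step pc=0: addi  $r4, $r3, 1  regs=(0,10,11,13,14)
  step pc=1: bne  $r2, $r3, L0  cond=T  regs=(0,10,11,13,14)
  step pc=2: xor  $r3, $r0, $r2  regs=(0,10,11,11,14)
  step pc=0: addi  $r4, $r3, 1  regs=(0,10,11,11,12)
  step pc=1: bne  $r2, $r3, L0  cond=F  regs=(0,10,11,11,12)
  step pc=2: xor  $r3, $r0, $r2  regs=(0,10,11,11,12)
  step pc=3: add  $r1, $r1, $r0  regs=(0,10,11,11,12)
  step pc=4: slt  $r4, $r3, $r2  regs=(0,10,11,11,0)
  step pc=5: slt  $r1, $r1, $r0  regs=(0,0,11,11,0)
  step pc=6: bne  $r2, $r3, L10  cond=F  regs=(0,0,11,11,0)
  step pc=7: slt  $r2, $r4, $r4  regs=(0,0,0,11,0)
  step pc=8: and  $r0, $r4, $r0  regs=(0,0,0,11,0)
  step pc=9: xori  $r1, $r0, 2  regs=(0,2,0,11,0)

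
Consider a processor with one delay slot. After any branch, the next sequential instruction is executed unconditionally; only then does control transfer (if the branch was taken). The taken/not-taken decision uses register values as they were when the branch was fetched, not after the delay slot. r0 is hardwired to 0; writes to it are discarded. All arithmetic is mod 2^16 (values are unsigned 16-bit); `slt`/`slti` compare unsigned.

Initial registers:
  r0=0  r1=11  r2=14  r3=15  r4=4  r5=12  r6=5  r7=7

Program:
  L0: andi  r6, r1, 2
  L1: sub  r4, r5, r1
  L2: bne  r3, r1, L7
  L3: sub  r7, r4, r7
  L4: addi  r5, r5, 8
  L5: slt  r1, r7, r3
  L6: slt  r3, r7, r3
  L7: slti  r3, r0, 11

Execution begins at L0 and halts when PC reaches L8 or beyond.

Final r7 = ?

#0 andi  r6, r1, 2 ; 0/11/14/15/4/12/2/7
#1 sub  r4, r5, r1 ; 0/11/14/15/1/12/2/7
#2 bne  r3, r1, L7 ; 0/11/14/15/1/12/2/7 ; →target
#3 sub  r7, r4, r7 ; 0/11/14/15/1/12/2/65530
#7 slti  r3, r0, 11 ; 0/11/14/1/1/12/2/65530

65530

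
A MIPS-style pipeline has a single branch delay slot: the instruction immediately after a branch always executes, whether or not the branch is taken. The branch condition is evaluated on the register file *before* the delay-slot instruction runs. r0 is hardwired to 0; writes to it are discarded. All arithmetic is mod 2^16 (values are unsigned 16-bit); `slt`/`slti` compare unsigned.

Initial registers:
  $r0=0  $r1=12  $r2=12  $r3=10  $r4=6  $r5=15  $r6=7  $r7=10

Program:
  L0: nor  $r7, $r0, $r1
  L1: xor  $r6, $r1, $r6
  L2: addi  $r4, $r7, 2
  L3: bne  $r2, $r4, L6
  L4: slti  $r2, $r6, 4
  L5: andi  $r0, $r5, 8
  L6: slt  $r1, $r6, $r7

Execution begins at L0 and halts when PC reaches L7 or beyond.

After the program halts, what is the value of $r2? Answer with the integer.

0

#0 nor  $r7, $r0, $r1 ; 0/12/12/10/6/15/7/65523
#1 xor  $r6, $r1, $r6 ; 0/12/12/10/6/15/11/65523
#2 addi  $r4, $r7, 2 ; 0/12/12/10/65525/15/11/65523
#3 bne  $r2, $r4, L6 ; 0/12/12/10/65525/15/11/65523 ; →target
#4 slti  $r2, $r6, 4 ; 0/12/0/10/65525/15/11/65523
#6 slt  $r1, $r6, $r7 ; 0/1/0/10/65525/15/11/65523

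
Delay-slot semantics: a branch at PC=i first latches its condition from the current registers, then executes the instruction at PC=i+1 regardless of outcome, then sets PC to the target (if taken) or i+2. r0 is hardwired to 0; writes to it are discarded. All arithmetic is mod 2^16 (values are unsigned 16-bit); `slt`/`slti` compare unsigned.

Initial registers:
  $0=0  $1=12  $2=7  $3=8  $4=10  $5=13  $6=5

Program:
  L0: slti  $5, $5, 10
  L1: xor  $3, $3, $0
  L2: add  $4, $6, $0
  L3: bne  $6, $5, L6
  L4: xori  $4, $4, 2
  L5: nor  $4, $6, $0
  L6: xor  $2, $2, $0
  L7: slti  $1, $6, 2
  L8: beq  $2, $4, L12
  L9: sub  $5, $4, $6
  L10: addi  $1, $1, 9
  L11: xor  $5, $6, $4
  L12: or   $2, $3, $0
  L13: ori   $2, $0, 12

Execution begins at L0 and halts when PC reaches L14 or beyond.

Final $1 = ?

#0 slti  $5, $5, 10 ; 0/12/7/8/10/0/5
#1 xor  $3, $3, $0 ; 0/12/7/8/10/0/5
#2 add  $4, $6, $0 ; 0/12/7/8/5/0/5
#3 bne  $6, $5, L6 ; 0/12/7/8/5/0/5 ; →target
#4 xori  $4, $4, 2 ; 0/12/7/8/7/0/5
#6 xor  $2, $2, $0 ; 0/12/7/8/7/0/5
#7 slti  $1, $6, 2 ; 0/0/7/8/7/0/5
#8 beq  $2, $4, L12 ; 0/0/7/8/7/0/5 ; →target
#9 sub  $5, $4, $6 ; 0/0/7/8/7/2/5
#12 or   $2, $3, $0 ; 0/0/8/8/7/2/5
#13 ori   $2, $0, 12 ; 0/0/12/8/7/2/5

0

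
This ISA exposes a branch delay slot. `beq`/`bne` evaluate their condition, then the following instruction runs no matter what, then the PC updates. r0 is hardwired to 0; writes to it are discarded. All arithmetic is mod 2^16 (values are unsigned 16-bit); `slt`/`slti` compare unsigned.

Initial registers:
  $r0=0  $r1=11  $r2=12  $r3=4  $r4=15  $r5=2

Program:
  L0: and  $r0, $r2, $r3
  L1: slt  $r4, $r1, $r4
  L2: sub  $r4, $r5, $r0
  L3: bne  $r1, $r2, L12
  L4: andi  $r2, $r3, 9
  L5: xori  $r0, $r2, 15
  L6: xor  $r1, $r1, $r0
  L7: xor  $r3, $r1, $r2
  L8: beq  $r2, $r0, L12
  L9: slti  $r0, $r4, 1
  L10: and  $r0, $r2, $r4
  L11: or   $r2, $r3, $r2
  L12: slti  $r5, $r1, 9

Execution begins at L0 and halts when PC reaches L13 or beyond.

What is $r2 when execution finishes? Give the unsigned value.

0

  step pc=0: and  $r0, $r2, $r3  regs=(0,11,12,4,15,2)
  step pc=1: slt  $r4, $r1, $r4  regs=(0,11,12,4,1,2)
  step pc=2: sub  $r4, $r5, $r0  regs=(0,11,12,4,2,2)
  step pc=3: bne  $r1, $r2, L12  cond=T  regs=(0,11,12,4,2,2)
  step pc=4: andi  $r2, $r3, 9  regs=(0,11,0,4,2,2)
  step pc=12: slti  $r5, $r1, 9  regs=(0,11,0,4,2,0)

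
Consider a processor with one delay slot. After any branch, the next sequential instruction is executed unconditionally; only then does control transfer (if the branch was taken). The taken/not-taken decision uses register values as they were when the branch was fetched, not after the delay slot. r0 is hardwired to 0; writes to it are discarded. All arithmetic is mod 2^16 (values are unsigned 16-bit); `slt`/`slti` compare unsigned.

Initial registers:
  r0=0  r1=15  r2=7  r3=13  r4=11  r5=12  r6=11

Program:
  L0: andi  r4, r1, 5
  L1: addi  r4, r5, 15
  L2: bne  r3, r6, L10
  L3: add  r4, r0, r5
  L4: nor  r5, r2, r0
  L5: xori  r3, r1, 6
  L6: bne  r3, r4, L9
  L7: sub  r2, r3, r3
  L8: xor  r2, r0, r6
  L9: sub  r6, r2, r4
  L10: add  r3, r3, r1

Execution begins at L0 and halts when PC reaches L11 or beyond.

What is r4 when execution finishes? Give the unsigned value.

#0 andi  r4, r1, 5 ; 0/15/7/13/5/12/11
#1 addi  r4, r5, 15 ; 0/15/7/13/27/12/11
#2 bne  r3, r6, L10 ; 0/15/7/13/27/12/11 ; →target
#3 add  r4, r0, r5 ; 0/15/7/13/12/12/11
#10 add  r3, r3, r1 ; 0/15/7/28/12/12/11

12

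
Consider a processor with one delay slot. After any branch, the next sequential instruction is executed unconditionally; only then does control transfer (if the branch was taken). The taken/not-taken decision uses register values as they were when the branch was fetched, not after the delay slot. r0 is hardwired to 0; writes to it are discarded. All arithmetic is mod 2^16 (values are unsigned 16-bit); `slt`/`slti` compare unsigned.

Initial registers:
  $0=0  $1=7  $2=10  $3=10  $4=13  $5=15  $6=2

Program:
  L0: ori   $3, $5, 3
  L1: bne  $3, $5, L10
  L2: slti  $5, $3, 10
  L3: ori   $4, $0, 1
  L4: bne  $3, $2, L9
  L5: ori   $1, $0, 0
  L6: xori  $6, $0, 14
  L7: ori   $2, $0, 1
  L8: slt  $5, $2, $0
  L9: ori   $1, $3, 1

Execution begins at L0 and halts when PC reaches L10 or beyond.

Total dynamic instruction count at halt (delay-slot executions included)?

[0] ori   $3, $5, 3  →  {$0:0, $1:7, $2:10, $3:15, $4:13, $5:15, $6:2}
[1] bne  $3, $5, L10  →  {$0:0, $1:7, $2:10, $3:15, $4:13, $5:15, $6:2}  ⟨branch fallthrough⟩
[2] slti  $5, $3, 10  →  {$0:0, $1:7, $2:10, $3:15, $4:13, $5:0, $6:2}
[3] ori   $4, $0, 1  →  {$0:0, $1:7, $2:10, $3:15, $4:1, $5:0, $6:2}
[4] bne  $3, $2, L9  →  {$0:0, $1:7, $2:10, $3:15, $4:1, $5:0, $6:2}  ⟨branch taken⟩
[5] ori   $1, $0, 0  →  {$0:0, $1:0, $2:10, $3:15, $4:1, $5:0, $6:2}
[9] ori   $1, $3, 1  →  {$0:0, $1:15, $2:10, $3:15, $4:1, $5:0, $6:2}

7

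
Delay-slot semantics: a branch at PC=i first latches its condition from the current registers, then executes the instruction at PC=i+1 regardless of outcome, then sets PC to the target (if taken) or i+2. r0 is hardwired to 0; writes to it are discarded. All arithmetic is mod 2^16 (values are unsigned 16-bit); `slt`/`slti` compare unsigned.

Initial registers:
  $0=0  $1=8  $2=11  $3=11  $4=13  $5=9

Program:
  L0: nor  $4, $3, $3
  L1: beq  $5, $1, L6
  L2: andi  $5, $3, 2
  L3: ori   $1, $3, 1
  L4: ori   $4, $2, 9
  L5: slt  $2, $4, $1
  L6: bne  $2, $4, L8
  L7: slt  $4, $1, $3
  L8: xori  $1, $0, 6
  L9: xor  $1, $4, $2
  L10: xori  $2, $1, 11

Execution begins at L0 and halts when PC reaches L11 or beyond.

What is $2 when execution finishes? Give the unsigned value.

11

PC=0  nor  $4, $3, $3        | $0=0 $1=8 $2=11 $3=11 $4=65524 $5=9
PC=1  beq  $5, $1, L6        | $0=0 $1=8 $2=11 $3=11 $4=65524 $5=9  [not taken]
PC=2  andi  $5, $3, 2        | $0=0 $1=8 $2=11 $3=11 $4=65524 $5=2
PC=3  ori   $1, $3, 1        | $0=0 $1=11 $2=11 $3=11 $4=65524 $5=2
PC=4  ori   $4, $2, 9        | $0=0 $1=11 $2=11 $3=11 $4=11 $5=2
PC=5  slt  $2, $4, $1        | $0=0 $1=11 $2=0 $3=11 $4=11 $5=2
PC=6  bne  $2, $4, L8        | $0=0 $1=11 $2=0 $3=11 $4=11 $5=2  [TAKEN]
PC=7  slt  $4, $1, $3        | $0=0 $1=11 $2=0 $3=11 $4=0 $5=2
PC=8  xori  $1, $0, 6        | $0=0 $1=6 $2=0 $3=11 $4=0 $5=2
PC=9  xor  $1, $4, $2        | $0=0 $1=0 $2=0 $3=11 $4=0 $5=2
PC=10 xori  $2, $1, 11       | $0=0 $1=0 $2=11 $3=11 $4=0 $5=2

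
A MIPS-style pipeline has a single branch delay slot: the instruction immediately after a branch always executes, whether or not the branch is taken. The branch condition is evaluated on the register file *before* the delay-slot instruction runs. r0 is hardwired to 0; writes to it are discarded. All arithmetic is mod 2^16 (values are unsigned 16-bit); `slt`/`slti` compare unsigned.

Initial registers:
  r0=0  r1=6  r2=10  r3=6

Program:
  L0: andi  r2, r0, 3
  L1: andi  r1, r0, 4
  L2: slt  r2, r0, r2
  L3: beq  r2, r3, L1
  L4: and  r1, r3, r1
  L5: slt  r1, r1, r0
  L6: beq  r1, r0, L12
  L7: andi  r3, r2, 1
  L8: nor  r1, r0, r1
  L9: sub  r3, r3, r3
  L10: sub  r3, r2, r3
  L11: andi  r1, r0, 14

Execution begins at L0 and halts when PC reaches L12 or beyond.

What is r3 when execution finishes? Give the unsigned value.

0

[0] andi  r2, r0, 3  →  {r0:0, r1:6, r2:0, r3:6}
[1] andi  r1, r0, 4  →  {r0:0, r1:0, r2:0, r3:6}
[2] slt  r2, r0, r2  →  {r0:0, r1:0, r2:0, r3:6}
[3] beq  r2, r3, L1  →  {r0:0, r1:0, r2:0, r3:6}  ⟨branch fallthrough⟩
[4] and  r1, r3, r1  →  {r0:0, r1:0, r2:0, r3:6}
[5] slt  r1, r1, r0  →  {r0:0, r1:0, r2:0, r3:6}
[6] beq  r1, r0, L12  →  {r0:0, r1:0, r2:0, r3:6}  ⟨branch taken⟩
[7] andi  r3, r2, 1  →  {r0:0, r1:0, r2:0, r3:0}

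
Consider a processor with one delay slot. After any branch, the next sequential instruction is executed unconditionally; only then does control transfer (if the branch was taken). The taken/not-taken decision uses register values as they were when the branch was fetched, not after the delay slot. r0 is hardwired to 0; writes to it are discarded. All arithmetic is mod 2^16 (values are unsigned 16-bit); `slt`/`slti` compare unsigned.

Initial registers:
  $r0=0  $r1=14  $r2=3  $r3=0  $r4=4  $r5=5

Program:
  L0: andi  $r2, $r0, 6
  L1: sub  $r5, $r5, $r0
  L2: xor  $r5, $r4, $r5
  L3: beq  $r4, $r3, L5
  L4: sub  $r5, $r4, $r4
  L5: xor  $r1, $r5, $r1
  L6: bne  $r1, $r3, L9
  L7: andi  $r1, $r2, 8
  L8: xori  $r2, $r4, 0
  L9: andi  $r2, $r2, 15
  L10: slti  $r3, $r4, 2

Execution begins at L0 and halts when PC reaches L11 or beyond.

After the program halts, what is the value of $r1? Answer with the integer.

#0 andi  $r2, $r0, 6 ; 0/14/0/0/4/5
#1 sub  $r5, $r5, $r0 ; 0/14/0/0/4/5
#2 xor  $r5, $r4, $r5 ; 0/14/0/0/4/1
#3 beq  $r4, $r3, L5 ; 0/14/0/0/4/1 ; →fallthru
#4 sub  $r5, $r4, $r4 ; 0/14/0/0/4/0
#5 xor  $r1, $r5, $r1 ; 0/14/0/0/4/0
#6 bne  $r1, $r3, L9 ; 0/14/0/0/4/0 ; →target
#7 andi  $r1, $r2, 8 ; 0/0/0/0/4/0
#9 andi  $r2, $r2, 15 ; 0/0/0/0/4/0
#10 slti  $r3, $r4, 2 ; 0/0/0/0/4/0

0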